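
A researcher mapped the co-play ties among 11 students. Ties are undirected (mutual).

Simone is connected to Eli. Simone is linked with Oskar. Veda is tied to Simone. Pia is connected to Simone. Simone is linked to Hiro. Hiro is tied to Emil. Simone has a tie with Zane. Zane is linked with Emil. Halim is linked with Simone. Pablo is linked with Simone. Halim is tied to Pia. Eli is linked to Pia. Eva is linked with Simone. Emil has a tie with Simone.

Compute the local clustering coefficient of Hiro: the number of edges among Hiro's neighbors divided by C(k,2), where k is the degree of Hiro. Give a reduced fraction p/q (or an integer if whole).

Hiro's neighbors: Emil and Simone (k = 2).
Possible neighbor pairs: C(2,2) = 1. Edges among them: Emil–Simone → e = 1.
Clustering(Hiro) = 1/1.

1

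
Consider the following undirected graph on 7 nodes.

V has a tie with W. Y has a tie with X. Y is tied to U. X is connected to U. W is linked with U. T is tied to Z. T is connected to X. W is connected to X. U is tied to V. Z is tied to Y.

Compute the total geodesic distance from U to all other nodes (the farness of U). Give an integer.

Distances from U: T:2, V:1, W:1, X:1, Y:1, Z:2.
Sum = 2 + 1 + 1 + 1 + 1 + 2 = 8.

8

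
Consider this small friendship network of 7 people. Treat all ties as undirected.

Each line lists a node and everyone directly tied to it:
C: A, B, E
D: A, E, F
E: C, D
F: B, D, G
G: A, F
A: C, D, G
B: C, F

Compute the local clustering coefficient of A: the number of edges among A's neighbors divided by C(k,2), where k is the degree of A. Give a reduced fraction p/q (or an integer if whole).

0

A's neighbors: C, D, and G (k = 3).
Possible neighbor pairs: C(3,2) = 3. Edges among them: none → e = 0.
Clustering(A) = 0/3 = 0.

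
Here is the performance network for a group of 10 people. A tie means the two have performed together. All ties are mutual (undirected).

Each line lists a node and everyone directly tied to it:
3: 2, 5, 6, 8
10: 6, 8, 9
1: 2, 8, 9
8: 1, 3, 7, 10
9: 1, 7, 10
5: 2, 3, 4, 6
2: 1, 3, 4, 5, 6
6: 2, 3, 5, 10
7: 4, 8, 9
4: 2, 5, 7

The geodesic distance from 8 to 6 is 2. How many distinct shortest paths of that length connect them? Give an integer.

The shortest distance is 2. The length-2 paths are: 8–3–6; 8–10–6.
That gives 2 distinct shortest paths.

2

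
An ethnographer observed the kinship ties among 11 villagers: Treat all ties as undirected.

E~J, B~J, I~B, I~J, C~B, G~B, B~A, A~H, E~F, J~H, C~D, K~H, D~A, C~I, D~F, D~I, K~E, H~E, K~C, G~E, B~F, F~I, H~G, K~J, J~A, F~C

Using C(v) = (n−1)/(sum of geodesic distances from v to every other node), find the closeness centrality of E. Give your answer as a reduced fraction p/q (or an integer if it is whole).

2/3

Distances from E: A:2, B:2, C:2, D:2, F:1, G:1, H:1, I:2, J:1, K:1. Sum = 15.
n = 11, so closeness = 10/15 = 2/3.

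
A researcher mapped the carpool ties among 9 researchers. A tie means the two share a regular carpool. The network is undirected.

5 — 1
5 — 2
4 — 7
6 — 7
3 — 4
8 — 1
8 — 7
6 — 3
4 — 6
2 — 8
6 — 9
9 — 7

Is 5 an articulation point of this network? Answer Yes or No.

Even without 5, every remaining node can still reach every other (the residual graph is connected), so 5 is not a cut vertex.

No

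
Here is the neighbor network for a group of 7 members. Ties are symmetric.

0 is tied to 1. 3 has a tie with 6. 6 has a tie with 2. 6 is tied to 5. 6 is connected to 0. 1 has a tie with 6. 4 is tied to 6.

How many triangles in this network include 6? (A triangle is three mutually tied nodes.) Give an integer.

1

6's neighbors: 0, 1, 2, 3, 4, and 5.
Neighbor pairs that are themselves tied: 6–0–1. Each forms one triangle with 6, for 1 in total.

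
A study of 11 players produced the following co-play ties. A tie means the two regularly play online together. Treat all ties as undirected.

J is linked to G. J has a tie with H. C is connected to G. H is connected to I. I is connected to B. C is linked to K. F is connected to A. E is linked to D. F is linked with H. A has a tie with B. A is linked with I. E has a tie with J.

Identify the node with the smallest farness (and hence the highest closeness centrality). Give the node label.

Farness (sum of distances to all others) for each node — A:32, B:33, C:32, D:36, E:27, F:27, G:25, H:21, I:26, J:20, K:41.
The smallest farness is 20, for J, so J has the highest closeness.

J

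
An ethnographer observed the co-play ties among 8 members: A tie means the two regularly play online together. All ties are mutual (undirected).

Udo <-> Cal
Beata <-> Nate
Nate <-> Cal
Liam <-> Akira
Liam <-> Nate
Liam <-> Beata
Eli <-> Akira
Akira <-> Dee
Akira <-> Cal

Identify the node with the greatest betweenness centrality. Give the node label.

Akira

Unnormalized betweenness of each node: Akira:12, Beata:0, Cal:15/2, Dee:0, Eli:0, Liam:9/2, Nate:3, Udo:0.
Akira has the largest value, 12, making it the main broker — the node through which the most shortest paths run.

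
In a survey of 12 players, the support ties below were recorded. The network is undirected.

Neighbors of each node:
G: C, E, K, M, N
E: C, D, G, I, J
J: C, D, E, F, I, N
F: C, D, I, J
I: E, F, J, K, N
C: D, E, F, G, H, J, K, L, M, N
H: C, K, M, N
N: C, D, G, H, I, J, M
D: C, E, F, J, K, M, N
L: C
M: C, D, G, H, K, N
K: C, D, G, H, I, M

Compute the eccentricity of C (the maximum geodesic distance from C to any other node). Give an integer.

2

Distances from C: D:1, E:1, F:1, G:1, H:1, I:2, J:1, K:1, L:1, M:1, N:1.
The largest is 2 (to I), so the eccentricity of C is 2.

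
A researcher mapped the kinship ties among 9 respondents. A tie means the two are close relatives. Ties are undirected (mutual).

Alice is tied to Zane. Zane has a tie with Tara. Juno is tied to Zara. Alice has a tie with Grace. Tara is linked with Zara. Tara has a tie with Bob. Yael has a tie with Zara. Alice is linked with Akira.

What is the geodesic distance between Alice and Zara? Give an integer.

One shortest route is Alice – Zane – Tara – Zara, which uses 3 edges, and at distance 2 from Alice we only reach {Tara}, which does not include Zara. So d(Alice,Zara) = 3.

3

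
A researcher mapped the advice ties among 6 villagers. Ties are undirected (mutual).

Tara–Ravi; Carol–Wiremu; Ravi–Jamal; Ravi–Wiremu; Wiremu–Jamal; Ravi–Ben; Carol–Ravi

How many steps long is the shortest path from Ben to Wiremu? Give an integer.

One shortest route is Ben – Ravi – Wiremu, which uses 2 edges, and Ben and Wiremu are not directly tied, so nothing shorter exists. So d(Ben,Wiremu) = 2.

2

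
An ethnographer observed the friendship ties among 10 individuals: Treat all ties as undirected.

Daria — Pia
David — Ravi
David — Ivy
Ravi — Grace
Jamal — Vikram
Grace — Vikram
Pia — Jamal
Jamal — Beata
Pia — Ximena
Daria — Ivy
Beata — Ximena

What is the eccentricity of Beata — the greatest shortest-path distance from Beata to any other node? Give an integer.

Distances from Beata: Daria:3, David:5, Grace:3, Ivy:4, Jamal:1, Pia:2, Ravi:4, Vikram:2, Ximena:1.
The largest is 5 (to David), so the eccentricity of Beata is 5.

5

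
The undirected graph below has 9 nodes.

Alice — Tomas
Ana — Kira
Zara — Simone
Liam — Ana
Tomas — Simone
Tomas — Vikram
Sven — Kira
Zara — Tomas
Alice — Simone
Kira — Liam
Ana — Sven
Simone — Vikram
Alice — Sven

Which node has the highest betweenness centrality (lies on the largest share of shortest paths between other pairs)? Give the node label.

Unnormalized betweenness of each node: Alice:16, Ana:3, Kira:3, Liam:0, Simone:11/2, Sven:15, Tomas:11/2, Vikram:0, Zara:0.
Alice has the largest value, 16, making it the main broker — the node through which the most shortest paths run.

Alice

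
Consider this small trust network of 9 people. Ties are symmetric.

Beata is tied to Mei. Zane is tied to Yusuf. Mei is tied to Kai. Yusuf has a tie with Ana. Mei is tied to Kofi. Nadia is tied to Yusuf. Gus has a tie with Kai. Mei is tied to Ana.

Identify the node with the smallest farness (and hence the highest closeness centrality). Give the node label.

Farness (sum of distances to all others) for each node — Ana:15, Beata:21, Gus:26, Kai:19, Kofi:21, Mei:14, Nadia:25, Yusuf:18, Zane:25.
The smallest farness is 14, for Mei, so Mei has the highest closeness.

Mei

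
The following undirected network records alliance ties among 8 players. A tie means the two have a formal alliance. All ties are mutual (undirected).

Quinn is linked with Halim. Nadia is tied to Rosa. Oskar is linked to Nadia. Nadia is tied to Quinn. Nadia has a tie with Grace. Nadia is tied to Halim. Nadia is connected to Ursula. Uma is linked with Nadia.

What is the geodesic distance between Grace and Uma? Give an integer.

2

One shortest route is Grace – Nadia – Uma, which uses 2 edges, and Grace and Uma are not directly tied, so nothing shorter exists. So d(Grace,Uma) = 2.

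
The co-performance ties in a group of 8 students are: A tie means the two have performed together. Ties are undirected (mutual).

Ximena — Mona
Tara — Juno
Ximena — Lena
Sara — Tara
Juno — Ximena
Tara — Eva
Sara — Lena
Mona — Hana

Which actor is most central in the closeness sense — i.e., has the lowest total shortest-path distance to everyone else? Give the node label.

Ximena

Farness (sum of distances to all others) for each node — Eva:20, Hana:22, Juno:13, Lena:14, Mona:16, Sara:15, Tara:14, Ximena:12.
The smallest farness is 12, for Ximena, so Ximena has the highest closeness.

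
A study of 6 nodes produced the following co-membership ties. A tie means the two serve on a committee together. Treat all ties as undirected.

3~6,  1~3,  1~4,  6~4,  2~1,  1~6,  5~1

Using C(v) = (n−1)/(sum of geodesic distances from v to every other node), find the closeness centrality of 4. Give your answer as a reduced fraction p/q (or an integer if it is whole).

5/8

Distances from 4: 1:1, 2:2, 3:2, 5:2, 6:1. Sum = 8.
n = 6, so closeness = 5/8.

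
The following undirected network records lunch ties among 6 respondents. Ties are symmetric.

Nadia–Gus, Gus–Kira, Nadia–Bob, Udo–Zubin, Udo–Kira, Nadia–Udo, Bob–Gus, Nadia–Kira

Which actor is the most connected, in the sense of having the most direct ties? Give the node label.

Degrees — Bob:2, Gus:3, Kira:3, Nadia:4, Udo:3, Zubin:1.
The maximum is 4, attained only by Nadia.

Nadia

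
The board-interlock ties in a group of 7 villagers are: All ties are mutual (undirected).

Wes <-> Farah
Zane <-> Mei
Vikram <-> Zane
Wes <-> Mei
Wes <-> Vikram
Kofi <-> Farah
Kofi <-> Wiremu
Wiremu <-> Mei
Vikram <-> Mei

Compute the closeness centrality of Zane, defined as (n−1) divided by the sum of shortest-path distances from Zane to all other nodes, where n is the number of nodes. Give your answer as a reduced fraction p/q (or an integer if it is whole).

Distances from Zane: Farah:3, Kofi:3, Mei:1, Vikram:1, Wes:2, Wiremu:2. Sum = 12.
n = 7, so closeness = 6/12 = 1/2.

1/2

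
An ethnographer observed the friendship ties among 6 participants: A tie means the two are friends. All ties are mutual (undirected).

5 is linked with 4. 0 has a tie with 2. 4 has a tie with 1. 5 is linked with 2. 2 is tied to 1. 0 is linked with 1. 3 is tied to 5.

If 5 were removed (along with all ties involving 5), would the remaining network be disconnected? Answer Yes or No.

Removing 5 leaves {3} with no path to {0, 1, 2, and 4}, so the network splits into 2 components. 5 is a cut vertex.

Yes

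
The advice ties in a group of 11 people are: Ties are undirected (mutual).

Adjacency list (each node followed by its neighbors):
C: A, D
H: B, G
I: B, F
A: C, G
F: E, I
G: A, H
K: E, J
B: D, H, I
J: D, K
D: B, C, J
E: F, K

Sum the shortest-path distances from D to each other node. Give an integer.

20

Distances from D: A:2, B:1, C:1, E:3, F:3, G:3, H:2, I:2, J:1, K:2.
Sum = 2 + 1 + 1 + 3 + 3 + 3 + 2 + 2 + 1 + 2 = 20.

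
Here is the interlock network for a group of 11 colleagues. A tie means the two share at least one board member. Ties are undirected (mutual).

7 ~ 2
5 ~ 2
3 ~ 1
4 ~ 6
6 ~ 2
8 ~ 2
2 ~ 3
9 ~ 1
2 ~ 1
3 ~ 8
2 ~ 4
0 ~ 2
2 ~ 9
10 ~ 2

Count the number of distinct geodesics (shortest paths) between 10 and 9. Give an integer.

1

The shortest distance is 2, and the only length-2 path is 10–2–9. So there is exactly 1 shortest path.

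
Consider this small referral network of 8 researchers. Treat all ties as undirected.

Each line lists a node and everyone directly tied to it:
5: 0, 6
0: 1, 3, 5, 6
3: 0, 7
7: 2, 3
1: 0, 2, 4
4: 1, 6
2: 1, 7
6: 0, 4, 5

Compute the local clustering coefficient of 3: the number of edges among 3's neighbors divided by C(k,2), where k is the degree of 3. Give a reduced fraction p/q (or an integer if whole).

0

3's neighbors: 0 and 7 (k = 2).
Possible neighbor pairs: C(2,2) = 1. Edges among them: none → e = 0.
Clustering(3) = 0/1.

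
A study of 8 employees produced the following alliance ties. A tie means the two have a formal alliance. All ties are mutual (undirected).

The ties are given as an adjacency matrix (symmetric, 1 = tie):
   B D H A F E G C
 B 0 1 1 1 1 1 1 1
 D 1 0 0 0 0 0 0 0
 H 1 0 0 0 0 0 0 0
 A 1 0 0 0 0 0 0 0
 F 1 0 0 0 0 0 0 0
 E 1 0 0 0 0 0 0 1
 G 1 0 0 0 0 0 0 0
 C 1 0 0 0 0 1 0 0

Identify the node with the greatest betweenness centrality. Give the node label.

B

Unnormalized betweenness of each node: A:0, B:20, C:0, D:0, E:0, F:0, G:0, H:0.
B has the largest value, 20, making it the main broker — the node through which the most shortest paths run.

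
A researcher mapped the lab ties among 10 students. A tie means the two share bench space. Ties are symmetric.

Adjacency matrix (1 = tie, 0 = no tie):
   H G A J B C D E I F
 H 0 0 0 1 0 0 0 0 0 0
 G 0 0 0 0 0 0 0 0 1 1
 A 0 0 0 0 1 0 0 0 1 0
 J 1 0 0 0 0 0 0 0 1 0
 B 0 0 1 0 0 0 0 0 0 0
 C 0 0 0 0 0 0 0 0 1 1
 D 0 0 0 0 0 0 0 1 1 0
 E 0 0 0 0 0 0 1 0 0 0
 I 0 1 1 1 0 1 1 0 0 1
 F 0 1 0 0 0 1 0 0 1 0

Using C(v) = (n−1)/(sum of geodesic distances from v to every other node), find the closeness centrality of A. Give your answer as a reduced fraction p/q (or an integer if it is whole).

1/2

Distances from A: B:1, C:2, D:2, E:3, F:2, G:2, H:3, I:1, J:2. Sum = 18.
n = 10, so closeness = 9/18 = 1/2.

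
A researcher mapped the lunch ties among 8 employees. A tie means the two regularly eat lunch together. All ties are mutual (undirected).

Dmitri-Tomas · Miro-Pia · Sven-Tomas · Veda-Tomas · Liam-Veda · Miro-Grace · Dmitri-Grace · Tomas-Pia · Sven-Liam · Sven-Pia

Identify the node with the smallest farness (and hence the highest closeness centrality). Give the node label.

Tomas

Farness (sum of distances to all others) for each node — Dmitri:13, Grace:16, Liam:16, Miro:14, Pia:11, Sven:12, Tomas:10, Veda:14.
The smallest farness is 10, for Tomas, so Tomas has the highest closeness.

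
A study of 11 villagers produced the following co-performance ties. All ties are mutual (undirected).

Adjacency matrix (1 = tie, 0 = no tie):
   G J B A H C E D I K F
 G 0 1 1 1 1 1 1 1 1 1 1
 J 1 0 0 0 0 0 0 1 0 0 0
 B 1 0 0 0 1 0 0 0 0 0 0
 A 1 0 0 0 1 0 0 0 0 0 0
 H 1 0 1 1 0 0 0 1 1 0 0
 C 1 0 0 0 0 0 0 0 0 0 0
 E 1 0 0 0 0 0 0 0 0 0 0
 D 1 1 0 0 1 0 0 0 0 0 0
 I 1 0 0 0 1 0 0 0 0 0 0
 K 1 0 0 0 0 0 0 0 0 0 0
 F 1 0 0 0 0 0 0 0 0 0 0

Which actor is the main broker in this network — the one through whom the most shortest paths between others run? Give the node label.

Unnormalized betweenness of each node: A:0, B:0, C:0, D:1/2, E:0, F:0, G:73/2, H:3, I:0, J:0, K:0.
G has the largest value, 73/2, making it the main broker — the node through which the most shortest paths run.

G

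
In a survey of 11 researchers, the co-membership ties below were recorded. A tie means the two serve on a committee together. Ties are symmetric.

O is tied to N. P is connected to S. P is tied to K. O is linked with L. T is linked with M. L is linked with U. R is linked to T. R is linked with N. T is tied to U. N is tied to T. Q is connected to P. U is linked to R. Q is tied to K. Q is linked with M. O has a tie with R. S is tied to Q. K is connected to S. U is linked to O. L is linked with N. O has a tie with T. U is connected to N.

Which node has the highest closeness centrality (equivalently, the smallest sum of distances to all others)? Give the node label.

Farness (sum of distances to all others) for each node — K:29, L:29, M:19, N:22, O:22, P:29, Q:22, R:23, S:29, T:18, U:22.
The smallest farness is 18, for T, so T has the highest closeness.

T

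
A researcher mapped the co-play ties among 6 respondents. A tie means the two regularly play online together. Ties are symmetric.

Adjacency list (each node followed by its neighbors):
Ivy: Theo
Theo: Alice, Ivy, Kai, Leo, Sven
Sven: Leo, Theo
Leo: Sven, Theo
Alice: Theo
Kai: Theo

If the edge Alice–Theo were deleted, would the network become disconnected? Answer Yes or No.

Yes

Without the Alice–Theo edge there is no alternate route between Alice and Theo, so the network disconnects. It is a bridge.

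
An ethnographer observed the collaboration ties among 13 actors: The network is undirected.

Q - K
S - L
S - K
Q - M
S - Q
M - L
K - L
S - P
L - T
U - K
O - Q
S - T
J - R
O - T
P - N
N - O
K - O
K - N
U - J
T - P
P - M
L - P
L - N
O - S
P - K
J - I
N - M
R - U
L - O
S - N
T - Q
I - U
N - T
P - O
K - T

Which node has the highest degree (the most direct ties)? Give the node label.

K

Degrees — I:2, J:3, K:8, L:7, M:4, N:7, O:7, P:7, Q:5, R:2, S:7, T:7, U:4.
The maximum is 8, attained only by K.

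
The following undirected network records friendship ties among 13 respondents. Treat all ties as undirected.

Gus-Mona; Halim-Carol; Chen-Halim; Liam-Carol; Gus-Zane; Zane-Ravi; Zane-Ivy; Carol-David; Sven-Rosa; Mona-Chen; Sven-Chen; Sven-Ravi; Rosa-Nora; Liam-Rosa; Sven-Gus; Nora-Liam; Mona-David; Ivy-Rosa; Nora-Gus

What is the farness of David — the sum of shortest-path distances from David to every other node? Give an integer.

Distances from David: Carol:1, Chen:2, Gus:2, Halim:2, Ivy:4, Liam:2, Mona:1, Nora:3, Ravi:4, Rosa:3, Sven:3, Zane:3.
Sum = 1 + 2 + 2 + 2 + 4 + 2 + 1 + 3 + 4 + 3 + 3 + 3 = 30.

30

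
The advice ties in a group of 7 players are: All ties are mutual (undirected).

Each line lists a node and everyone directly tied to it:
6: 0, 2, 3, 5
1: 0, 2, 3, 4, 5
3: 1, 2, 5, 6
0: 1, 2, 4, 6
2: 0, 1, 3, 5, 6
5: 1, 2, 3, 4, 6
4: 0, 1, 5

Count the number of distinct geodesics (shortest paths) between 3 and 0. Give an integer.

The shortest distance is 2. The length-2 paths are: 3–1–0; 3–6–0; 3–2–0.
That gives 3 distinct shortest paths.

3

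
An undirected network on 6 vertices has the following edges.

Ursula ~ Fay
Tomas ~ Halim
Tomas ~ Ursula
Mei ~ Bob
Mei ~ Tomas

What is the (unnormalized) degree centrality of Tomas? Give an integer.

3

Tomas is directly tied to Halim, Mei, and Ursula. That is 3 neighbors, so the degree of Tomas is 3.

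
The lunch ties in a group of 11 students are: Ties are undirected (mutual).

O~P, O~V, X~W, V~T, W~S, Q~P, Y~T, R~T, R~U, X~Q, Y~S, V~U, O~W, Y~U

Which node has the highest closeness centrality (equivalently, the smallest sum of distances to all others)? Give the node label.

Farness (sum of distances to all others) for each node — O:19, P:25, Q:29, R:30, S:22, T:23, U:23, V:20, W:21, X:27, Y:23.
The smallest farness is 19, for O, so O has the highest closeness.

O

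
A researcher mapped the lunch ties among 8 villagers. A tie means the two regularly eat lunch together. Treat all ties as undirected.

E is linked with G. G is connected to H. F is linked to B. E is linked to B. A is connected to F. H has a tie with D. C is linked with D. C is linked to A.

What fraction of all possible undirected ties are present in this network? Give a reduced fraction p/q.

There are 8 edges and 8 nodes, so the maximum possible is C(8,2) = 28.
Density = 8/28 = 2/7.

2/7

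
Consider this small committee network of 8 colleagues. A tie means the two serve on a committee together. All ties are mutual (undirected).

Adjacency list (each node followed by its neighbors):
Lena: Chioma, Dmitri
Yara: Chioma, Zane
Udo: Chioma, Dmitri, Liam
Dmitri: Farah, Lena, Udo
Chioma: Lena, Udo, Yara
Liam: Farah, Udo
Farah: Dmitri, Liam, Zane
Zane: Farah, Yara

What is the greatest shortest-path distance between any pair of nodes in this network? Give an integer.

Eccentricity of each node (its greatest distance to any other): Chioma:3, Dmitri:3, Farah:3, Lena:3, Liam:3, Udo:3, Yara:3, Zane:3.
The maximum eccentricity is 3, realized for instance by the pair Zane–Lena via Zane – Yara – Chioma – Lena. So the diameter is 3.

3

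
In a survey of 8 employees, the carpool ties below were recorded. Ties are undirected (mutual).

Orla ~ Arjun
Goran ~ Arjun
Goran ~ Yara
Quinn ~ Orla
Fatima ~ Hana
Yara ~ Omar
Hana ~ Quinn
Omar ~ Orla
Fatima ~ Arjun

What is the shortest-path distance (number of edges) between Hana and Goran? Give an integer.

One shortest route is Hana – Fatima – Arjun – Goran, which uses 3 edges, and at distance 2 from Hana we only reach {Arjun, Orla}, which does not include Goran. So d(Hana,Goran) = 3.

3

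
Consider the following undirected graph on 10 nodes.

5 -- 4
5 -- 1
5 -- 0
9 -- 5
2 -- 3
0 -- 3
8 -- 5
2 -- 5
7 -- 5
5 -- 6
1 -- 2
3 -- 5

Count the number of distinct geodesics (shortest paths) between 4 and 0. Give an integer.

The shortest distance is 2, and the only length-2 path is 4–5–0. So there is exactly 1 shortest path.

1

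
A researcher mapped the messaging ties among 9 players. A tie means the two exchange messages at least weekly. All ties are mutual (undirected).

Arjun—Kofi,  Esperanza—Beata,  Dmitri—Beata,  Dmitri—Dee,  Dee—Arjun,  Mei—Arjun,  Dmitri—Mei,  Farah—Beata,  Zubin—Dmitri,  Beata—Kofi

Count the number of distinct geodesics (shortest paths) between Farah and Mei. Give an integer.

The shortest distance is 3, and the only length-3 path is Farah–Beata–Dmitri–Mei. So there is exactly 1 shortest path.

1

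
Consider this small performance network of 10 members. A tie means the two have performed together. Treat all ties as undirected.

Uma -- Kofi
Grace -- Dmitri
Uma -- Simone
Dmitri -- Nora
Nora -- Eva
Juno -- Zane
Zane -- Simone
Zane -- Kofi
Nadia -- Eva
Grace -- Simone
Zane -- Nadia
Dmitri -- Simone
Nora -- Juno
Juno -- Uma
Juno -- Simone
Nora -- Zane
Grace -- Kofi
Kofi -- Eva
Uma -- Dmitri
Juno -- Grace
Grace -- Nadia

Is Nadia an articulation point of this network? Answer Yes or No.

Even without Nadia, every remaining node can still reach every other (the residual graph is connected), so Nadia is not a cut vertex.

No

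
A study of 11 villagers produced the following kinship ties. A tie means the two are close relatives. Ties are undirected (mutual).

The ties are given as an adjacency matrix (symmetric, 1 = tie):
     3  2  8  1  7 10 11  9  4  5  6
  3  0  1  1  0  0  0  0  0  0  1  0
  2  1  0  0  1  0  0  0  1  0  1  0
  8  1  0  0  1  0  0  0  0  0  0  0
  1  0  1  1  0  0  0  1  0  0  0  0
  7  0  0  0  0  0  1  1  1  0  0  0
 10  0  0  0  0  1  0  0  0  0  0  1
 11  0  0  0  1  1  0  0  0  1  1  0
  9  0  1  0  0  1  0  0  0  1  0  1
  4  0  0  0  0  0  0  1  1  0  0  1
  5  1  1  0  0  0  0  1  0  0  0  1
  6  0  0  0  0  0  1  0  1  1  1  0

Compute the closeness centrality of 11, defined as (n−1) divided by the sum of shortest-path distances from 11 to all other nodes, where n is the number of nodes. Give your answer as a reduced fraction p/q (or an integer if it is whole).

5/8

Distances from 11: 1:1, 2:2, 3:2, 4:1, 5:1, 6:2, 7:1, 8:2, 9:2, 10:2. Sum = 16.
n = 11, so closeness = 10/16 = 5/8.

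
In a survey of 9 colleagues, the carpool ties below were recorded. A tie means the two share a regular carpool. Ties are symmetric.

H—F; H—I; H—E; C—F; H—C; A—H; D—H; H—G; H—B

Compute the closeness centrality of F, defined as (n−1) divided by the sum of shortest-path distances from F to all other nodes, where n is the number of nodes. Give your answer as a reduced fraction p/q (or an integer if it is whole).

Distances from F: A:2, B:2, C:1, D:2, E:2, G:2, H:1, I:2. Sum = 14.
n = 9, so closeness = 8/14 = 4/7.

4/7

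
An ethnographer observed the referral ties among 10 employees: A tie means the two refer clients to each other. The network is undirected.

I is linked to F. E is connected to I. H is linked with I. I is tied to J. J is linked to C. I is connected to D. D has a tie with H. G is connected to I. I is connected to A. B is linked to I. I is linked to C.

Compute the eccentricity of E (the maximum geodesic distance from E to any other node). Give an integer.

Distances from E: A:2, B:2, C:2, D:2, F:2, G:2, H:2, I:1, J:2.
The largest is 2 (to J, B, G, C, A, D, F, and H), so the eccentricity of E is 2.

2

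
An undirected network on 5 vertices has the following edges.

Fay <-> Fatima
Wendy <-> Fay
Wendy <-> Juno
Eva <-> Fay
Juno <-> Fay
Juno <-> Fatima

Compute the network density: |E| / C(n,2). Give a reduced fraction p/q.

There are 6 edges and 5 nodes, so the maximum possible is C(5,2) = 10.
Density = 6/10 = 3/5.

3/5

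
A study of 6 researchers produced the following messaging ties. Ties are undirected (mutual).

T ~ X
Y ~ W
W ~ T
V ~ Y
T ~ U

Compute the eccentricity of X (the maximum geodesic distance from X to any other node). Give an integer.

4

Distances from X: T:1, U:2, V:4, W:2, Y:3.
The largest is 4 (to V), so the eccentricity of X is 4.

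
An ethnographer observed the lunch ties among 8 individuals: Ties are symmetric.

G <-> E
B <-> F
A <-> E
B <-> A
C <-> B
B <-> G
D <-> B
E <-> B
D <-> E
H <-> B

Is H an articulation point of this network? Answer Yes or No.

Even without H, every remaining node can still reach every other (the residual graph is connected), so H is not a cut vertex.

No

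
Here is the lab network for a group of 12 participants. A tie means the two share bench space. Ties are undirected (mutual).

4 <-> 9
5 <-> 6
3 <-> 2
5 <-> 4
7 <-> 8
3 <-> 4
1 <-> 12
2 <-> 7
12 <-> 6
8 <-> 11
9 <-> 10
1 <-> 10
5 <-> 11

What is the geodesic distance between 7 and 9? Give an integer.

4

One shortest route is 7 – 2 – 3 – 4 – 9, which uses 4 edges, and at distance 3 from 7 we only reach {4, 5}, which does not include 9. So d(7,9) = 4.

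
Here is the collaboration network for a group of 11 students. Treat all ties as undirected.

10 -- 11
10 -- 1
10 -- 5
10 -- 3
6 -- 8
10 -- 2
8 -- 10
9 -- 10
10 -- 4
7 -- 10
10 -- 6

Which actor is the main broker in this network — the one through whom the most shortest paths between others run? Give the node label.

Unnormalized betweenness of each node: 1:0, 2:0, 3:0, 4:0, 5:0, 6:0, 7:0, 8:0, 9:0, 10:44, 11:0.
10 has the largest value, 44, making it the main broker — the node through which the most shortest paths run.

10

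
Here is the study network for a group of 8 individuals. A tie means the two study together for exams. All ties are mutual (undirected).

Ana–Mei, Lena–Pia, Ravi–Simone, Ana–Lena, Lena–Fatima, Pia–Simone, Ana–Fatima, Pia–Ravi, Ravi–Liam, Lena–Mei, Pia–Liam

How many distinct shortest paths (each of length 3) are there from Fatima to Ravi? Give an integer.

The shortest distance is 3, and the only length-3 path is Fatima–Lena–Pia–Ravi. So there is exactly 1 shortest path.

1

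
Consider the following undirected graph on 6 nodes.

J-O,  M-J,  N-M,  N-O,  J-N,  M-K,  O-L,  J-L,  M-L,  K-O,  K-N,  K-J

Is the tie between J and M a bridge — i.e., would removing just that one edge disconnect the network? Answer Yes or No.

Even without that edge, J still reaches M via J – K – M, so the network stays connected. Not a bridge.

No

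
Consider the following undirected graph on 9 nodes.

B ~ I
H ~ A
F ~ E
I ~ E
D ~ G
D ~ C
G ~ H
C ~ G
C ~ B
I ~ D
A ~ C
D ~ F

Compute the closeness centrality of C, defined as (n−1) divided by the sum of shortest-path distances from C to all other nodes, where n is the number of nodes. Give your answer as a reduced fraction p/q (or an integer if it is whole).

8/13

Distances from C: A:1, B:1, D:1, E:3, F:2, G:1, H:2, I:2. Sum = 13.
n = 9, so closeness = 8/13.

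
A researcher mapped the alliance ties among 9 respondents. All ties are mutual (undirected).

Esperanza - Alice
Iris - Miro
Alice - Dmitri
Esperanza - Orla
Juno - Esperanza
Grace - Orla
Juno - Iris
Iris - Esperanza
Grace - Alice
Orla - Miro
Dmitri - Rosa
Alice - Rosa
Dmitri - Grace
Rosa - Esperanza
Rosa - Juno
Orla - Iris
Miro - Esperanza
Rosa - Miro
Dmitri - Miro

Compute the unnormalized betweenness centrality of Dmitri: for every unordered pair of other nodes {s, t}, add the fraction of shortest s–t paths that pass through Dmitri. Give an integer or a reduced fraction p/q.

23/15

Pairs whose geodesics pass through Dmitri — Miro–Grace: 1/2; Miro–Alice: 1/3; Rosa–Grace: 1/2; Grace–Juno: 1/5.
All other pairs contribute 0.
Summing the contributions gives betweenness(Dmitri) = 23/15.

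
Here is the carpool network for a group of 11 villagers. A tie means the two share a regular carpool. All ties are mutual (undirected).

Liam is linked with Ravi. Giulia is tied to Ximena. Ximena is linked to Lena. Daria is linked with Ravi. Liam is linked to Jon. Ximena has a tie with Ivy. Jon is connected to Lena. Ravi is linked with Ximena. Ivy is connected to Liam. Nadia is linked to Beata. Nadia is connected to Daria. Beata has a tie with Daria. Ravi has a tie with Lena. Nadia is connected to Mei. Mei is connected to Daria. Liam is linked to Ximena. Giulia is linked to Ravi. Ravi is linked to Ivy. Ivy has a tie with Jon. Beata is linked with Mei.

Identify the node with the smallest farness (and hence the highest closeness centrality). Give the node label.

Farness (sum of distances to all others) for each node — Beata:24, Daria:17, Giulia:22, Ivy:19, Jon:25, Lena:20, Liam:19, Mei:24, Nadia:24, Ravi:14, Ximena:18.
The smallest farness is 14, for Ravi, so Ravi has the highest closeness.

Ravi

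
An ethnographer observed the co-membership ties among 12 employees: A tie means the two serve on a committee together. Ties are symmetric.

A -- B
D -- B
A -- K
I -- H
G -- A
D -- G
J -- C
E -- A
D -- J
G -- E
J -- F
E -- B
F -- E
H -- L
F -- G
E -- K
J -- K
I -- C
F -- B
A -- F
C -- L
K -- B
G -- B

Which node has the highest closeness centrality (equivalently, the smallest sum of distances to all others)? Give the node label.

J

Farness (sum of distances to all others) for each node — A:25, B:24, C:23, D:23, E:25, F:21, G:25, H:39, I:31, J:19, K:22, L:31.
The smallest farness is 19, for J, so J has the highest closeness.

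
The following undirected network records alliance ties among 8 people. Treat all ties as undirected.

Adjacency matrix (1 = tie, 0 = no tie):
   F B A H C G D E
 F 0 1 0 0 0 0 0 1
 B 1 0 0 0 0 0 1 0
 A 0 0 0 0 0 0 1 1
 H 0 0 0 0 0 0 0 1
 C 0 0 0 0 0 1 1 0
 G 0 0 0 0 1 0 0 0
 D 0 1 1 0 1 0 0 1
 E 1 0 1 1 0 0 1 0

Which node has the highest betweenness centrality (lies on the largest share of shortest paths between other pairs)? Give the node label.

Unnormalized betweenness of each node: A:0, B:3/2, C:6, D:12, E:17/2, F:1, G:0, H:0.
D has the largest value, 12, making it the main broker — the node through which the most shortest paths run.

D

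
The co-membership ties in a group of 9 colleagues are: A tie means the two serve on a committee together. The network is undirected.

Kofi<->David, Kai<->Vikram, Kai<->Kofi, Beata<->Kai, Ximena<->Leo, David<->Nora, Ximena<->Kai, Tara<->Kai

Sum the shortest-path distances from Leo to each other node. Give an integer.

24

Distances from Leo: Beata:3, David:4, Kai:2, Kofi:3, Nora:5, Tara:3, Vikram:3, Ximena:1.
Sum = 3 + 4 + 2 + 3 + 5 + 3 + 3 + 1 = 24.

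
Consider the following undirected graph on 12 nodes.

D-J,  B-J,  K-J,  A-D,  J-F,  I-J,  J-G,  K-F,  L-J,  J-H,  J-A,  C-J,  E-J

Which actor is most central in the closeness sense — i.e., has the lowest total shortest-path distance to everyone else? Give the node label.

J

Farness (sum of distances to all others) for each node — A:20, B:21, C:21, D:20, E:21, F:20, G:21, H:21, I:21, J:11, K:20, L:21.
The smallest farness is 11, for J, so J has the highest closeness.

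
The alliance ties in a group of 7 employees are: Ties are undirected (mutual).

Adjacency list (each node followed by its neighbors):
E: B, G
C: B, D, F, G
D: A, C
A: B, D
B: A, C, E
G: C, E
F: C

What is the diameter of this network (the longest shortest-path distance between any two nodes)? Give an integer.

Eccentricity of each node (its greatest distance to any other): A:3, B:2, C:2, D:3, E:3, F:3, G:3.
The maximum eccentricity is 3, realized for instance by the pair A–G via A – B – C – G. So the diameter is 3.

3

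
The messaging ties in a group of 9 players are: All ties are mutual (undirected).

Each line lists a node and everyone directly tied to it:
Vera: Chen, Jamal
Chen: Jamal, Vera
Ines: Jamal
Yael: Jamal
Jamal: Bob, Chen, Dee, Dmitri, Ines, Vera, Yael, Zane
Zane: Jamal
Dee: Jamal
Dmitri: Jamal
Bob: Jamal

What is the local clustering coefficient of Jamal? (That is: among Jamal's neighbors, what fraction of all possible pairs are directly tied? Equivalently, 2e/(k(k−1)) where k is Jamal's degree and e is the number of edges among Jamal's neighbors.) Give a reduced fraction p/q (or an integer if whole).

Jamal's neighbors: Bob, Chen, Dee, Dmitri, Ines, Vera, Yael, and Zane (k = 8).
Possible neighbor pairs: C(8,2) = 28. Edges among them: Chen–Vera → e = 1.
Clustering(Jamal) = 1/28.

1/28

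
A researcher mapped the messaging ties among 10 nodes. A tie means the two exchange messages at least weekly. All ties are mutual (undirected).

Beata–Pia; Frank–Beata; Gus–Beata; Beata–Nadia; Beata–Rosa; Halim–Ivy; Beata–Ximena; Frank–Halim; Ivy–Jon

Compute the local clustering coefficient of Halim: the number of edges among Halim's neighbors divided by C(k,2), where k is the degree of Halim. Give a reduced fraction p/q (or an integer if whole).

Halim's neighbors: Frank and Ivy (k = 2).
Possible neighbor pairs: C(2,2) = 1. Edges among them: none → e = 0.
Clustering(Halim) = 0/1.

0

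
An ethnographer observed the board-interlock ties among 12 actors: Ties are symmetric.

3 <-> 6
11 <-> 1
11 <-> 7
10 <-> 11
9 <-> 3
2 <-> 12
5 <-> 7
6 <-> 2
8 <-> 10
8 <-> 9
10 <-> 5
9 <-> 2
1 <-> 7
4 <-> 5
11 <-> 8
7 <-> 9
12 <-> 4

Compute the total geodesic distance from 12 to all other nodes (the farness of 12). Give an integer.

Distances from 12: 1:4, 2:1, 3:3, 4:1, 5:2, 6:2, 7:3, 8:3, 9:2, 10:3, 11:4.
Sum = 4 + 1 + 3 + 1 + 2 + 2 + 3 + 3 + 2 + 3 + 4 = 28.

28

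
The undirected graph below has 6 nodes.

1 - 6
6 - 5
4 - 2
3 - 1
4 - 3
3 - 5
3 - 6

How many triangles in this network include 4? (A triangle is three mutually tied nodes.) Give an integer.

0

4's neighbors are 2 and 3, but none of them are tied to each other, so no triangle contains 4.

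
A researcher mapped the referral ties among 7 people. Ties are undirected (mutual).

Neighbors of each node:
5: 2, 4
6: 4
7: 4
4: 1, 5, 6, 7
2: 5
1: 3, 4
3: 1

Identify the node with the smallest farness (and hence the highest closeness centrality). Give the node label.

Farness (sum of distances to all others) for each node — 1:11, 2:16, 3:16, 4:8, 5:11, 6:13, 7:13.
The smallest farness is 8, for 4, so 4 has the highest closeness.

4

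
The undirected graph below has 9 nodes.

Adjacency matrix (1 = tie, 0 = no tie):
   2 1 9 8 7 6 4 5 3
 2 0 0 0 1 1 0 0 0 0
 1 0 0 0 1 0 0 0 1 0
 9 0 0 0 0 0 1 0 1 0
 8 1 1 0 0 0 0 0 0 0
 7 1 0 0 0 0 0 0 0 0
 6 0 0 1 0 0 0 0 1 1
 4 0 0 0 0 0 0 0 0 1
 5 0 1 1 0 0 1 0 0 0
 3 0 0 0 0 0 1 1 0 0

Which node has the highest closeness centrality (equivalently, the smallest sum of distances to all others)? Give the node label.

Farness (sum of distances to all others) for each node — 1:18, 2:26, 3:24, 4:31, 5:17, 6:19, 7:33, 8:21, 9:21.
The smallest farness is 17, for 5, so 5 has the highest closeness.

5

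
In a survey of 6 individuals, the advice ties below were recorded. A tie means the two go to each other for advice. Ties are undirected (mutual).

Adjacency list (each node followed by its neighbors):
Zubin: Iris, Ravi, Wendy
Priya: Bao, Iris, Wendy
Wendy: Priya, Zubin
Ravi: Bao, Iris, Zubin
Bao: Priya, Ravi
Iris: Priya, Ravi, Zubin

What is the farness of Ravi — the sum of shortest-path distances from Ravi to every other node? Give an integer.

Distances from Ravi: Bao:1, Iris:1, Priya:2, Wendy:2, Zubin:1.
Sum = 1 + 1 + 2 + 2 + 1 = 7.

7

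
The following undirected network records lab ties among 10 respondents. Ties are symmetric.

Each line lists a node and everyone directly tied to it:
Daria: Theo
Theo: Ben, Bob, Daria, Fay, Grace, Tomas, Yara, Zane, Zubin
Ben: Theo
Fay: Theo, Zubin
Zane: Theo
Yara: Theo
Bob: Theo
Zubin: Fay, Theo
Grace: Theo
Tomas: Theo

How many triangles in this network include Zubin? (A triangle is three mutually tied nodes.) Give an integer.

1

Zubin's neighbors: Fay and Theo.
Neighbor pairs that are themselves tied: Zubin–Fay–Theo. Each forms one triangle with Zubin, for 1 in total.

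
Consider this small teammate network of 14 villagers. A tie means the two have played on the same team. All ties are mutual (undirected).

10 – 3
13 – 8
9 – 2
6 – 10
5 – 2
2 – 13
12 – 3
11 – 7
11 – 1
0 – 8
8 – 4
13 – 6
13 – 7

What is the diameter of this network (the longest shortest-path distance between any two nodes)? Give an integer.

7

Eccentricity of each node (its greatest distance to any other): 0:6, 1:7, 2:5, 3:6, 4:6, 5:6, 6:4, 7:5, 8:5, 9:6, 10:5, 11:6, 12:7, 13:4.
The maximum eccentricity is 7, realized for instance by the pair 1–12 via 1 – 11 – 7 – 13 – 6 – 10 – 3 – 12. So the diameter is 7.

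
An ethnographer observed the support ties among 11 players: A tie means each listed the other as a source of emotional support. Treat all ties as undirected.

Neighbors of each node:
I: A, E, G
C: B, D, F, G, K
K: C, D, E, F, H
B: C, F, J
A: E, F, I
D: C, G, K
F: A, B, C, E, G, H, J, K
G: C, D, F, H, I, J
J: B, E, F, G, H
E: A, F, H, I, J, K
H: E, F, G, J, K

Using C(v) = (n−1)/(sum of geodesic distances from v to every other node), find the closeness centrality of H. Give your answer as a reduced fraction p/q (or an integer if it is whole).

Distances from H: A:2, B:2, C:2, D:2, E:1, F:1, G:1, I:2, J:1, K:1. Sum = 15.
n = 11, so closeness = 10/15 = 2/3.

2/3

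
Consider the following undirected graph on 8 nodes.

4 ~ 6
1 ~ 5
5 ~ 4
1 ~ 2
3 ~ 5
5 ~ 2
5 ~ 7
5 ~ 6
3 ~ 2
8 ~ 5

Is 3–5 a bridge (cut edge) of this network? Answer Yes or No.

No

Even without that edge, 3 still reaches 5 via 3 – 2 – 5, so the network stays connected. Not a bridge.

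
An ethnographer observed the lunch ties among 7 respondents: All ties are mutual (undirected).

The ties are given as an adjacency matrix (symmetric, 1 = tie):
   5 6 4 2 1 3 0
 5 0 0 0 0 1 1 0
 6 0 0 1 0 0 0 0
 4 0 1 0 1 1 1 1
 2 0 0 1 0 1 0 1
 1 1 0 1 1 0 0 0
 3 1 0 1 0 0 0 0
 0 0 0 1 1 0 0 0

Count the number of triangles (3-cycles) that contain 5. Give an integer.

0

5's neighbors are 1 and 3, but none of them are tied to each other, so no triangle contains 5.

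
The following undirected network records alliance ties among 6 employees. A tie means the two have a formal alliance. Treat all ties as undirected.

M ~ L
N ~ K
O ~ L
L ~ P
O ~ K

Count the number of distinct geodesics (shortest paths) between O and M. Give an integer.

The shortest distance is 2, and the only length-2 path is O–L–M. So there is exactly 1 shortest path.

1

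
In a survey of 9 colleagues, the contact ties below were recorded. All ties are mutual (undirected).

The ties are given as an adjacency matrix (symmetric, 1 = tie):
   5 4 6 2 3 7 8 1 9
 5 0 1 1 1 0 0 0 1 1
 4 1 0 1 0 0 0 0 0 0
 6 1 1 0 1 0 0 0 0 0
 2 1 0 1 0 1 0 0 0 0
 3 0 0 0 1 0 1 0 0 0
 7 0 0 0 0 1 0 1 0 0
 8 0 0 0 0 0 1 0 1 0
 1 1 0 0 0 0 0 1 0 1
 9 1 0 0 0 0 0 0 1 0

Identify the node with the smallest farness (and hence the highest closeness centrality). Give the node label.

Farness (sum of distances to all others) for each node — 1:14, 2:14, 3:17, 4:18, 5:12, 6:15, 7:19, 8:17, 9:16.
The smallest farness is 12, for 5, so 5 has the highest closeness.

5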